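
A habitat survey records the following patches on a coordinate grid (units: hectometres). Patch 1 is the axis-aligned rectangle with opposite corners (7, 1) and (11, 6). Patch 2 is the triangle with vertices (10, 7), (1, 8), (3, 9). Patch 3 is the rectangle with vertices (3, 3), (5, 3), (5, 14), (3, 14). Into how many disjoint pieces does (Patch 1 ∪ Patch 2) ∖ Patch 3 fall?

3

(Patch 1 ∪ Patch 2) ∖ Patch 3 splits into 3 disjoint pieces (area 20, area 2.1825, area 1.2222).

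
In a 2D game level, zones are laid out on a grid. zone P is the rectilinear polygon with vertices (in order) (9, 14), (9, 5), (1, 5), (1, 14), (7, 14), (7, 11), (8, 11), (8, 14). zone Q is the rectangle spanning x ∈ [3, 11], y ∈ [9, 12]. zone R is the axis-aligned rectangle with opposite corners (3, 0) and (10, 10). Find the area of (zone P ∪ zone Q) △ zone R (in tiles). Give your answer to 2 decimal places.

84.00

|zone P ∪ zone Q| = 76.
|(zone P ∪ zone Q) ∩ zone R| = 31.
|(zone P ∪ zone Q) △ zone R| = 76 + 70 − 62 = 84.00.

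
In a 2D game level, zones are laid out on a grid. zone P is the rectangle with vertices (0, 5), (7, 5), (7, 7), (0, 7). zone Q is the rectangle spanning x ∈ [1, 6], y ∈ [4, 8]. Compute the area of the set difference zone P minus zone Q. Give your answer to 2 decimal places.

|zone P∩zone Q|: x∈[1,6], y∈[5,7] → 5·2 = 10.
|zone P| = 14.
|zone P ∖ zone Q| = |zone P| − |zone P∩zone Q| = 14 − 10 = 4.00.

4.00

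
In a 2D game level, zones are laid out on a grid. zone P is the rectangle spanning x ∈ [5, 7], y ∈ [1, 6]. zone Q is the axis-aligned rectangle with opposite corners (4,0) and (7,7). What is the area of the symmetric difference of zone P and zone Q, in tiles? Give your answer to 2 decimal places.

11.00

|zone P∩zone Q|: x∈[5,7], y∈[1,6] → 2·5 = 10.
|zone P △ zone Q| = |zone P| + |zone Q| − 2·|zone P∩zone Q| = 10 + 21 − 20 = 11.00.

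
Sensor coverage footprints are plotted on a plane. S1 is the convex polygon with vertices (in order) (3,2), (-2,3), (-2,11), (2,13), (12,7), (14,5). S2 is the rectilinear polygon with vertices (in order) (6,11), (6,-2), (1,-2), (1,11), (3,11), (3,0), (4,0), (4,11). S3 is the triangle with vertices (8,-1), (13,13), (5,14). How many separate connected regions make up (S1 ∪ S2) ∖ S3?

(S1 ∪ S2) ∖ S3 splits into 2 disjoint pieces (area 98.3208, area 7.5704).

2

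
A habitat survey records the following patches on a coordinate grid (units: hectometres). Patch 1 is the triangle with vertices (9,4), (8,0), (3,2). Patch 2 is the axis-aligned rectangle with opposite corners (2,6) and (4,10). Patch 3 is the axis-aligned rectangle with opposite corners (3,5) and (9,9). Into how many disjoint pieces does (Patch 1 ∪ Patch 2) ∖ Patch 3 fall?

(Patch 1 ∪ Patch 2) ∖ Patch 3 splits into 2 disjoint pieces (area 11, area 5).

2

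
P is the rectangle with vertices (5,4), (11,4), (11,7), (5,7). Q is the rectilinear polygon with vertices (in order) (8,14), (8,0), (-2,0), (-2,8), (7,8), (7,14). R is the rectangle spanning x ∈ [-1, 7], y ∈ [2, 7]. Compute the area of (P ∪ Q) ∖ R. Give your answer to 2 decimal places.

55.00

|P ∪ Q| = 95.
|(P ∪ Q) ∩ R| = 40.
|(P ∪ Q) ∖ R| = 95 − 40 = 55.00.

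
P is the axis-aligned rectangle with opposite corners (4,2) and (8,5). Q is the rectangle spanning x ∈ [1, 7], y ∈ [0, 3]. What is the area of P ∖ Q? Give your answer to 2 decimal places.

9.00

|P∩Q|: x∈[4,7], y∈[2,3] → 3·1 = 3.
|P| = 12.
|P ∖ Q| = |P| − |P∩Q| = 12 − 3 = 9.00.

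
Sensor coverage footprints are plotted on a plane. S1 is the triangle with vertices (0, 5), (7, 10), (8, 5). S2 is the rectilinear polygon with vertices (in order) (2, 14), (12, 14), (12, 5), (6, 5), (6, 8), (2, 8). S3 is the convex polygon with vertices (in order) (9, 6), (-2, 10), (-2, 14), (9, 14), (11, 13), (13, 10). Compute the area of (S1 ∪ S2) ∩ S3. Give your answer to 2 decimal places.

|S1 ∪ S2| = 89.7.
|(S1 ∪ S2) ∩ S3| = 63.78.

63.78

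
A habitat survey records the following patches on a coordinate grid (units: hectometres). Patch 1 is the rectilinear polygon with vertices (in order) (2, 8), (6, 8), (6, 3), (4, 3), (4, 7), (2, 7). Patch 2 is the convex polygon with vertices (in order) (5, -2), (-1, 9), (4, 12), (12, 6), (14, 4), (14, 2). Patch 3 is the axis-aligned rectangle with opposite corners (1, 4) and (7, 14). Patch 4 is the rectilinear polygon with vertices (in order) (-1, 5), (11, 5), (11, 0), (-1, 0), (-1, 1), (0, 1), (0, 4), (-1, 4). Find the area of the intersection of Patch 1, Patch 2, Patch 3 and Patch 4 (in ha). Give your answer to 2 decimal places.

The intersection is the polygon with vertices (4,4), (4,5), (6,5), (6,4).
By the shoelace formula its area is 2.00.

2.00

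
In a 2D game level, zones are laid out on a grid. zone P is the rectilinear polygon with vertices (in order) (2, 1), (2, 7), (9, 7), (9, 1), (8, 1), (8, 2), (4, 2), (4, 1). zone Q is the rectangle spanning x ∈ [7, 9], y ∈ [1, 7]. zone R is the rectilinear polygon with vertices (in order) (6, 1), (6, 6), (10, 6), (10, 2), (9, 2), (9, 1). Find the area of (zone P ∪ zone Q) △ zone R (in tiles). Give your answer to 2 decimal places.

|zone P ∪ zone Q| = 39.
|(zone P ∪ zone Q) ∩ zone R| = 14.
|(zone P ∪ zone Q) △ zone R| = 39 + 19 − 28 = 30.00.

30.00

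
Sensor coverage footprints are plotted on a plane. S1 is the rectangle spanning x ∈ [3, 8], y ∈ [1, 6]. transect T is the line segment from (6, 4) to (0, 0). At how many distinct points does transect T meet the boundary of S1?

1

The segment meets the boundary at (3,2).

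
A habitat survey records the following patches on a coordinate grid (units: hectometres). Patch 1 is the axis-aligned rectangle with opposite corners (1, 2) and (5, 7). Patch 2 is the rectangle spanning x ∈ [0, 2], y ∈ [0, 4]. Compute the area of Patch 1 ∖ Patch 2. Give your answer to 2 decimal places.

|Patch 1∩Patch 2|: x∈[1,2], y∈[2,4] → 1·2 = 2.
|Patch 1| = 20.
|Patch 1 ∖ Patch 2| = |Patch 1| − |Patch 1∩Patch 2| = 20 − 2 = 18.00.

18.00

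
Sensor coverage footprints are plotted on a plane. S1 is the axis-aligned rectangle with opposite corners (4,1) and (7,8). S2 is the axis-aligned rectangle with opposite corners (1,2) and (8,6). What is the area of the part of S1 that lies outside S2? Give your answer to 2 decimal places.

9.00

|S1∩S2|: x∈[4,7], y∈[2,6] → 3·4 = 12.
|S1| = 21.
|S1 ∖ S2| = |S1| − |S1∩S2| = 21 − 12 = 9.00.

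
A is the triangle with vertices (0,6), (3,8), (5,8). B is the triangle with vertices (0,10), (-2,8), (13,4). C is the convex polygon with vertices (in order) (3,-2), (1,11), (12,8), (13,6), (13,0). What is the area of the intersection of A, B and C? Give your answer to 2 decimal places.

1.49

The intersection is the polygon with vertices (4.333,8), (4.643,7.857), (2.2,6.88), (1.61,7.037), (1.605,7.07), (3,8).
By the shoelace formula its area is 1.49.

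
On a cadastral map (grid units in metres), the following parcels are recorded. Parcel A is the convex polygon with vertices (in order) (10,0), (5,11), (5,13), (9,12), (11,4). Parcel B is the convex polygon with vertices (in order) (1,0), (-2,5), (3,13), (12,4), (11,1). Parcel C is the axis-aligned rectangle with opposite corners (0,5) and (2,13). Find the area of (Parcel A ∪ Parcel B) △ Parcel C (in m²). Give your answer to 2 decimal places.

121.75

|Parcel A ∪ Parcel B| = 124.9466.
|(Parcel A ∪ Parcel B) ∩ Parcel C| = 9.6.
|(Parcel A ∪ Parcel B) △ Parcel C| = 124.9466 + 16 − 19.2 = 121.75.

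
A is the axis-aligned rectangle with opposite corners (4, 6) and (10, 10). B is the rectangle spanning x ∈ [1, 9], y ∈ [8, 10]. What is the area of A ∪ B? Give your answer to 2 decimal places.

30.00

By inclusion–exclusion:
Individual areas: |A| = 24, |B| = 16.
|A∩B|: x∈[4,9], y∈[8,10] → 5·2 = 10.
|A ∪ B| = 40 − 10 = 30.00.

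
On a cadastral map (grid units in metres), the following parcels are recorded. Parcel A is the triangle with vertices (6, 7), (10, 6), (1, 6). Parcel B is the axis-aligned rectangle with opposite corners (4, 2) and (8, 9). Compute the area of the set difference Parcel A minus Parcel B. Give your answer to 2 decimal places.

1.40

|Parcel A| = 4.5, |Parcel A∩Parcel B| = 3.1.
|Parcel A ∖ Parcel B| = |Parcel A| − |Parcel A∩Parcel B| = 4.5 − 3.1 = 1.40.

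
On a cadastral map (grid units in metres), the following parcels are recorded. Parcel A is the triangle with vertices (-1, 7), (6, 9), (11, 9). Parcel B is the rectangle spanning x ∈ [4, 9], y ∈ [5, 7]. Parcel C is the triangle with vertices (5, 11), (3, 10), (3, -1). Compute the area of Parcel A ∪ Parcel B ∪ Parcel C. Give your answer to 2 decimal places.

By inclusion–exclusion:
Individual areas: |Parcel A| = 5, |Parcel B| = 10, |Parcel C| = 11.
|Parcel A∩Parcel B| = 0.
|Parcel A∩Parcel C| = 0.8762.
|Parcel B∩Parcel C| = 0.3333.
|Parcel A∩Parcel B∩Parcel C| = 0.
|Parcel A ∪ Parcel B ∪ Parcel C| = 26 − 1.2095 + 0 = 24.79.

24.79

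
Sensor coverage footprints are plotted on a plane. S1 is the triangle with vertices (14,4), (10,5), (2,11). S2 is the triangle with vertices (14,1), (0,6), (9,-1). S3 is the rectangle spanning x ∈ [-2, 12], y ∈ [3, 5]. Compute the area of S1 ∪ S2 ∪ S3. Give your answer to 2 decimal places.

By inclusion–exclusion:
Individual areas: |S1| = 8, |S2| = 26.5, |S3| = 28.
|S1∩S2| = 0.
|S1∩S3| = 0.5.
|S2∩S3| = 6.0571.
|S1∩S2∩S3| = 0.
|S1 ∪ S2 ∪ S3| = 62.5 − 6.5571 + 0 = 55.94.

55.94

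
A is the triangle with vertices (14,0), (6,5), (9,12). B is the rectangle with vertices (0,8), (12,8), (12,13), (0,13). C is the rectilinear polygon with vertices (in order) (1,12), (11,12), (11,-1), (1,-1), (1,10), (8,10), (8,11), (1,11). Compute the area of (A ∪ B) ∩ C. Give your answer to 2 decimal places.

53.75

|A ∪ B| = 88.7381.
|(A ∪ B) ∩ C| = 53.75.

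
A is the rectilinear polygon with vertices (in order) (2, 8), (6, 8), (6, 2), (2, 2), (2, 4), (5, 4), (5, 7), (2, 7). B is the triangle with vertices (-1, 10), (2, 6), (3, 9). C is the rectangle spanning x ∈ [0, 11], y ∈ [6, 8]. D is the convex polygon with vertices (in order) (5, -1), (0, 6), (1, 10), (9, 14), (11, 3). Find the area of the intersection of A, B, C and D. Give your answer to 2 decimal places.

0.50

The intersection is the polygon with vertices (2,7), (2,8), (2.667,8), (2.333,7).
By the shoelace formula its area is 0.50.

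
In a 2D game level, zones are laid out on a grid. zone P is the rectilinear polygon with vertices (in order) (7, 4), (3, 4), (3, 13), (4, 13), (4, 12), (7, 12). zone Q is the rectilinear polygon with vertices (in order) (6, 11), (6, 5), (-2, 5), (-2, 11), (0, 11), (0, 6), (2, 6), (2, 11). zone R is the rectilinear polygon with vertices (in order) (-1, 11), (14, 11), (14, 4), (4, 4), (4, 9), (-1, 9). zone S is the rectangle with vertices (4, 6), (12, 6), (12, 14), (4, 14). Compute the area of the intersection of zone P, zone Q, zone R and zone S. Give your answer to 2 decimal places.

10.00

The intersection is the polygon with vertices (6,6), (4,6), (4,9), (4,11), (6,11).
By the shoelace formula its area is 10.00.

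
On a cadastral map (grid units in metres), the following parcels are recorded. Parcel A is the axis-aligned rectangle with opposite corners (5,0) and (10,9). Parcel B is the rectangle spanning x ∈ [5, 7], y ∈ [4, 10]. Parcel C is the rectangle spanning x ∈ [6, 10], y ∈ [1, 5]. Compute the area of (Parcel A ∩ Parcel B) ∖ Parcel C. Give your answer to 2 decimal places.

9.00

|Parcel A ∩ Parcel B| = 10.
|(Parcel A ∩ Parcel B) ∩ Parcel C| = 1.
|(Parcel A ∩ Parcel B) ∖ Parcel C| = 10 − 1 = 9.00.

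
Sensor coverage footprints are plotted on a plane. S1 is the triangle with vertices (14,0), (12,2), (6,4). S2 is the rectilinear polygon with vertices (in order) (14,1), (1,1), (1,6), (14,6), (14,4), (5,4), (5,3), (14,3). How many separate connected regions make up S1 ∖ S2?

2

S1 ∖ S2 splits into 2 disjoint pieces (area 0.5, area 0.5).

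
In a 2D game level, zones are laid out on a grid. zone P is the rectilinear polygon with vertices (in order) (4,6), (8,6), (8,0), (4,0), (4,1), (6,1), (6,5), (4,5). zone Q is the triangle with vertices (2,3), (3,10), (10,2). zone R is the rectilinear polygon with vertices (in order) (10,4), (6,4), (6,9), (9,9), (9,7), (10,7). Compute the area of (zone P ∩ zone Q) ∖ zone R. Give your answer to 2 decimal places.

5.25

|zone P ∩ zone Q| = 7.9643.
|(zone P ∩ zone Q) ∩ zone R| = 2.7143.
|(zone P ∩ zone Q) ∖ zone R| = 7.9643 − 2.7143 = 5.25.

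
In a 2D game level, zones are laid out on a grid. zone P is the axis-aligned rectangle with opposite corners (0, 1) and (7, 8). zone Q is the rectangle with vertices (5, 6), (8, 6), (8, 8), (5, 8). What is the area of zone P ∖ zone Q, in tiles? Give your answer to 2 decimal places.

|zone P∩zone Q|: x∈[5,7], y∈[6,8] → 2·2 = 4.
|zone P| = 49.
|zone P ∖ zone Q| = |zone P| − |zone P∩zone Q| = 49 − 4 = 45.00.

45.00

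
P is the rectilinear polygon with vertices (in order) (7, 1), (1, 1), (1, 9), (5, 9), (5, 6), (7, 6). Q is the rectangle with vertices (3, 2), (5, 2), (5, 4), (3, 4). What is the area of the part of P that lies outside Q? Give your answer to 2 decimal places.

38.00

|P| = 42, |P∩Q| = 4.
|P ∖ Q| = |P| − |P∩Q| = 42 − 4 = 38.00.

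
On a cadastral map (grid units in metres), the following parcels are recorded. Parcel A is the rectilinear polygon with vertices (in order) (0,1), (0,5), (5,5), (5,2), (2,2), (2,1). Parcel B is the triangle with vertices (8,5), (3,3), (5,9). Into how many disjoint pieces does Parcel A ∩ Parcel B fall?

1

Parcel A ∩ Parcel B is a single connected region.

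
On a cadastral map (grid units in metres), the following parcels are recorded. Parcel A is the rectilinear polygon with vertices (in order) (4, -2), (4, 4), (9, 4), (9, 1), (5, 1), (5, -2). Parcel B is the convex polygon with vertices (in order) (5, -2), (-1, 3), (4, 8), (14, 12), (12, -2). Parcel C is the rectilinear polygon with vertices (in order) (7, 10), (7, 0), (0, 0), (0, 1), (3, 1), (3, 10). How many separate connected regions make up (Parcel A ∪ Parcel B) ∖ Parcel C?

2

(Parcel A ∪ Parcel B) ∖ Parcel C splits into 2 disjoint pieces (area 81.0167, area 13.6).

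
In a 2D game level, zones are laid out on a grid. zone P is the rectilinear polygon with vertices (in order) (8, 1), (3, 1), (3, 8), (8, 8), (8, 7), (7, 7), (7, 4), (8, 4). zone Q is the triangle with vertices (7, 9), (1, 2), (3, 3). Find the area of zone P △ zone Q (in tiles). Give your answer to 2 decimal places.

30.86

|zone P| = 32, |zone Q| = 4, |zone P∩zone Q| = 2.5714.
|zone P △ zone Q| = |zone P| + |zone Q| − 2·|zone P∩zone Q| = 32 + 4 − 5.1429 = 30.86.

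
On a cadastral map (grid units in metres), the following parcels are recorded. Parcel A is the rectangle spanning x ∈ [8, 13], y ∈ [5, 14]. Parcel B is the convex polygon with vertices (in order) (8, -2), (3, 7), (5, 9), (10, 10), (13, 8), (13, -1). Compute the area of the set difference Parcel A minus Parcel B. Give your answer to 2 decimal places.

|Parcel A| = 45, |Parcel A∩Parcel B| = 21.6.
|Parcel A ∖ Parcel B| = |Parcel A| − |Parcel A∩Parcel B| = 45 − 21.6 = 23.40.

23.40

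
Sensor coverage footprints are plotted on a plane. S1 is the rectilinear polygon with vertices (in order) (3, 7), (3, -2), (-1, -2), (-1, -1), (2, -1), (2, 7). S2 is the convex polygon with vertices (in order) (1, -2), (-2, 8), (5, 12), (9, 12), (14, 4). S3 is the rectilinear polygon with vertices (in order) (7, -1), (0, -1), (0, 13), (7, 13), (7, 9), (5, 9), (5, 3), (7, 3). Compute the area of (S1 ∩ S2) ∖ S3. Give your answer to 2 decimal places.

|S1 ∩ S2| = 9.2269.
|(S1 ∩ S2) ∩ S3| = 8.
|(S1 ∩ S2) ∖ S3| = 9.2269 − 8 = 1.23.

1.23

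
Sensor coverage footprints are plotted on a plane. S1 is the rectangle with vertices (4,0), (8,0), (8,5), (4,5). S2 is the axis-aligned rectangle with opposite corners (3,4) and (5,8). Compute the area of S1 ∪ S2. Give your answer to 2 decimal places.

27.00

By inclusion–exclusion:
Individual areas: |S1| = 20, |S2| = 8.
|S1∩S2|: x∈[4,5], y∈[4,5] → 1·1 = 1.
|S1 ∪ S2| = 28 − 1 = 27.00.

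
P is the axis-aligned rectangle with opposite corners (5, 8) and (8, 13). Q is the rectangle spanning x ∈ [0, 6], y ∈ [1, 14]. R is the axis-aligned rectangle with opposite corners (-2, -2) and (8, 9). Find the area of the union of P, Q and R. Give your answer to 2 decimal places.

By inclusion–exclusion:
Individual areas: |P| = 15, |Q| = 78, |R| = 110.
|P∩Q|: x∈[5,6], y∈[8,13] → 1·5 = 5.
|P∩R|: x∈[5,8], y∈[8,9] → 3·1 = 3.
|Q∩R|: x∈[0,6], y∈[1,9] → 6·8 = 48.
|P∩Q∩R| = 1.
|P ∪ Q ∪ R| = 203 − 56 + 1 = 148.00.

148.00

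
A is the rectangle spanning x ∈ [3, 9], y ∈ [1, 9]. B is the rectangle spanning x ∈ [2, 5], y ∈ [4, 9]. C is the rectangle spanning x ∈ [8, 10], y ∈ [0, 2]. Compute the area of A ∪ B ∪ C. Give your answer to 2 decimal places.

56.00

By inclusion–exclusion:
Individual areas: |A| = 48, |B| = 15, |C| = 4.
|A∩B|: x∈[3,5], y∈[4,9] → 2·5 = 10.
|A∩C|: x∈[8,9], y∈[1,2] → 1·1 = 1.
|B∩C| = 0 (no overlap).
|A∩B∩C| = 0.
|A ∪ B ∪ C| = 67 − 11 + 0 = 56.00.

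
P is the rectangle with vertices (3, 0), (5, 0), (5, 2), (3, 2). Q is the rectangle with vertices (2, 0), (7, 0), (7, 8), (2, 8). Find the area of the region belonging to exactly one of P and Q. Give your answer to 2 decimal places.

36.00

|P∩Q|: x∈[3,5], y∈[0,2] → 2·2 = 4.
|P △ Q| = |P| + |Q| − 2·|P∩Q| = 4 + 40 − 8 = 36.00.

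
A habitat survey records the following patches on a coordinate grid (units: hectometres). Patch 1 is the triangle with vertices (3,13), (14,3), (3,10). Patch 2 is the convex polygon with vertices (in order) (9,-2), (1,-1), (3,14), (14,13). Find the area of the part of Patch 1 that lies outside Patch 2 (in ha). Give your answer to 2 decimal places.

0.96

|Patch 1| = 16.5, |Patch 1∩Patch 2| = 15.5407.
|Patch 1 ∖ Patch 2| = |Patch 1| − |Patch 1∩Patch 2| = 16.5 − 15.5407 = 0.96.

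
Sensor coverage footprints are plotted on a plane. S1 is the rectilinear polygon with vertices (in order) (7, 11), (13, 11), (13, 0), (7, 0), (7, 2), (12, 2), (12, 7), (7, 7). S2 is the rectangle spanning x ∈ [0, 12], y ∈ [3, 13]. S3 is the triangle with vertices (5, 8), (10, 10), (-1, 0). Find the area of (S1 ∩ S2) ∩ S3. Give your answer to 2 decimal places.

The region (S1 ∩ S2) ∩ S3 is the polygon with vertices (7,8.8), (10,10), (7,7.273).
By the shoelace formula its area is 2.29.

2.29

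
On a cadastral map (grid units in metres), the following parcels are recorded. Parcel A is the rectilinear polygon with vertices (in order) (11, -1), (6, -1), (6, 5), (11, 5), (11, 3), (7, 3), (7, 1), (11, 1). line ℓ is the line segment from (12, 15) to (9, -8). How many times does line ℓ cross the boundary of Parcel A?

The segment meets the boundary at (9.913,-1), (10.174,1), (10.435,3), (10.696,5).

4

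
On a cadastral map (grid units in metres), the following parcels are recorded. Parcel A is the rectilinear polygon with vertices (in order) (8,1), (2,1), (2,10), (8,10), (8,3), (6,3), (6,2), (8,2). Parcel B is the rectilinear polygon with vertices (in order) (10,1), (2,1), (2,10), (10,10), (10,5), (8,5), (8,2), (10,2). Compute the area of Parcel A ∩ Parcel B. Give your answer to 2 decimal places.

52.00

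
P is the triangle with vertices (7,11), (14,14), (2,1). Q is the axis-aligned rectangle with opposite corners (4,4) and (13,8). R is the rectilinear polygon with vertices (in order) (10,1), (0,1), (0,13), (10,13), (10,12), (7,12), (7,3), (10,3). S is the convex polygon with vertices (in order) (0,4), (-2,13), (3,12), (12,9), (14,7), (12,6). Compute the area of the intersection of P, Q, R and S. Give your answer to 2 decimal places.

The intersection is the polygon with vertices (4,5), (5.5,8), (7,8), (7,6.417), (5.636,4.939), (4,4.667).
By the shoelace formula its area is 6.15.

6.15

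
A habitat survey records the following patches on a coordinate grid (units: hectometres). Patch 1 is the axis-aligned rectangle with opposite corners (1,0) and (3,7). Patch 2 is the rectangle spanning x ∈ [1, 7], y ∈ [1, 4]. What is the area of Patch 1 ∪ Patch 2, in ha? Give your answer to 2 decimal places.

By inclusion–exclusion:
Individual areas: |Patch 1| = 14, |Patch 2| = 18.
|Patch 1∩Patch 2|: x∈[1,3], y∈[1,4] → 2·3 = 6.
|Patch 1 ∪ Patch 2| = 32 − 6 = 26.00.

26.00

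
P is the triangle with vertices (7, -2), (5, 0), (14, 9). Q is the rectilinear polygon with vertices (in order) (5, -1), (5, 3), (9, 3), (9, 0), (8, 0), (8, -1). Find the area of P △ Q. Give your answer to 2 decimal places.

14.04

|P| = 18, |Q| = 15, |P∩Q| = 9.4805.
|P △ Q| = |P| + |Q| − 2·|P∩Q| = 18 + 15 − 18.961 = 14.04.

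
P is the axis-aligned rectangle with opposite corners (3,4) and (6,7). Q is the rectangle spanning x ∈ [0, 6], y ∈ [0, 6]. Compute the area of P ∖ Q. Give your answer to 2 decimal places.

|P∩Q|: x∈[3,6], y∈[4,6] → 3·2 = 6.
|P| = 9.
|P ∖ Q| = |P| − |P∩Q| = 9 − 6 = 3.00.

3.00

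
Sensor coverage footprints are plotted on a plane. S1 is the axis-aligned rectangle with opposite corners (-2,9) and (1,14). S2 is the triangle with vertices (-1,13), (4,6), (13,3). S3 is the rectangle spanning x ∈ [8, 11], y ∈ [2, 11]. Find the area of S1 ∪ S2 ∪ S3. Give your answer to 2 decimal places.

By inclusion–exclusion:
Individual areas: |S1| = 15, |S2| = 24, |S3| = 27.
|S1∩S2| = 1.3714.
|S1∩S3| = 0 (no overlap).
|S2∩S3| = 4.
|S1∩S2∩S3| = 0.
|S1 ∪ S2 ∪ S3| = 66 − 5.3714 + 0 = 60.63.

60.63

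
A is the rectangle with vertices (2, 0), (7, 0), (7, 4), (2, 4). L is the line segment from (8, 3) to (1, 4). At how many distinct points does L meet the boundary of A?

2

The segment meets the boundary at (2,3.857), (7,3.143).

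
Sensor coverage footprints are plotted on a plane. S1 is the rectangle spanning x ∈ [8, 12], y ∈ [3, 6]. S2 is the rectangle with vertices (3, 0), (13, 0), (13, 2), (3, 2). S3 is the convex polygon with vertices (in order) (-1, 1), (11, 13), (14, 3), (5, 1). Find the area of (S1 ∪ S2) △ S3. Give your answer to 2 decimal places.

83.50

|S1 ∪ S2| = 32.
|(S1 ∪ S2) ∩ S3| = 16.25.
|(S1 ∪ S2) △ S3| = 32 + 84 − 32.5 = 83.50.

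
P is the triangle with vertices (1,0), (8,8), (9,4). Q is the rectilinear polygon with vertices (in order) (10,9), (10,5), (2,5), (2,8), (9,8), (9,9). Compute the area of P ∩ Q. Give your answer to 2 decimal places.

The intersection is the polygon with vertices (8,8), (8.75,5), (5.375,5).
By the shoelace formula its area is 5.06.

5.06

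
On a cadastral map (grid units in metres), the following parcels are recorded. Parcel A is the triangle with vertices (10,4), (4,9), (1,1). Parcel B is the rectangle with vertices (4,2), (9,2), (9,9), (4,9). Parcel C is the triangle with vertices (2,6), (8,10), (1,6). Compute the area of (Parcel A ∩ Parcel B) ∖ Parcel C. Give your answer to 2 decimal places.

20.08

|Parcel A ∩ Parcel B| = 20.4167.
|(Parcel A ∩ Parcel B) ∩ Parcel C| = 0.3375.
|(Parcel A ∩ Parcel B) ∖ Parcel C| = 20.4167 − 0.3375 = 20.08.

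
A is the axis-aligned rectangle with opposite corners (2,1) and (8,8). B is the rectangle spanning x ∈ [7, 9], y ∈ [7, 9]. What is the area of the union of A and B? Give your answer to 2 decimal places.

By inclusion–exclusion:
Individual areas: |A| = 42, |B| = 4.
|A∩B|: x∈[7,8], y∈[7,8] → 1·1 = 1.
|A ∪ B| = 46 − 1 = 45.00.

45.00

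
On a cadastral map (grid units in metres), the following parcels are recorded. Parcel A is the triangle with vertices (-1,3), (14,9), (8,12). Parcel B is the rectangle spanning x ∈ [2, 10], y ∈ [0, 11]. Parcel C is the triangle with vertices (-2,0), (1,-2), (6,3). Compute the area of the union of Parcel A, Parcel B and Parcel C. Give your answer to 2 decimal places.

By inclusion–exclusion:
Individual areas: |Parcel A| = 40.5, |Parcel B| = 88, |Parcel C| = 12.5.
|Parcel A∩Parcel B| = 29.1.
|Parcel A∩Parcel C| = 0.
|Parcel B∩Parcel C| = 4.5.
|Parcel A∩Parcel B∩Parcel C| = 0.
|Parcel A ∪ Parcel B ∪ Parcel C| = 141 − 33.6 + 0 = 107.40.

107.40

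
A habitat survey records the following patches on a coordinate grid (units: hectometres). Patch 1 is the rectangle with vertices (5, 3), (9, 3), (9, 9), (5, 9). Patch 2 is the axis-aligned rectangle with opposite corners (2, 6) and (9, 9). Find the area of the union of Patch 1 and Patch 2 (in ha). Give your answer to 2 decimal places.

33.00

By inclusion–exclusion:
Individual areas: |Patch 1| = 24, |Patch 2| = 21.
|Patch 1∩Patch 2|: x∈[5,9], y∈[6,9] → 4·3 = 12.
|Patch 1 ∪ Patch 2| = 45 − 12 = 33.00.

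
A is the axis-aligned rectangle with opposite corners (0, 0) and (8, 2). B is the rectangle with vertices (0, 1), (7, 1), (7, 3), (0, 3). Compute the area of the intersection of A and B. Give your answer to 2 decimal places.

|A∩B|: x∈[0,7], y∈[1,2] → 7·1 = 7.

7.00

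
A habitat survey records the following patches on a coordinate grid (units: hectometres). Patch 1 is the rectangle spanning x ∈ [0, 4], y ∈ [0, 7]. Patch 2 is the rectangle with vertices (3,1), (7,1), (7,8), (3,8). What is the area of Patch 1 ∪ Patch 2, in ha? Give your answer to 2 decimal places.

By inclusion–exclusion:
Individual areas: |Patch 1| = 28, |Patch 2| = 28.
|Patch 1∩Patch 2|: x∈[3,4], y∈[1,7] → 1·6 = 6.
|Patch 1 ∪ Patch 2| = 56 − 6 = 50.00.

50.00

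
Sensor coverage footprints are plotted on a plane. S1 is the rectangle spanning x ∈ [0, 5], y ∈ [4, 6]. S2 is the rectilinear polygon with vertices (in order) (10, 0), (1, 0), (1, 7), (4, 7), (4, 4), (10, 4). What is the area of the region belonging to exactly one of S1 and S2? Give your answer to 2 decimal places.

43.00

|S1| = 10, |S2| = 45, |S1∩S2| = 6.
|S1 △ S2| = |S1| + |S2| − 2·|S1∩S2| = 10 + 45 − 12 = 43.00.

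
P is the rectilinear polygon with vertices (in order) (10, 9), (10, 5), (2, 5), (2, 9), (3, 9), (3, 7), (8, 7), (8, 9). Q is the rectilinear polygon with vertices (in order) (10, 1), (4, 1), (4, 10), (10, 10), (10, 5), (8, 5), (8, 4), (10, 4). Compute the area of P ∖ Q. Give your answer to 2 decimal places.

6.00

|P| = 22, |P∩Q| = 16.
|P ∖ Q| = |P| − |P∩Q| = 22 − 16 = 6.00.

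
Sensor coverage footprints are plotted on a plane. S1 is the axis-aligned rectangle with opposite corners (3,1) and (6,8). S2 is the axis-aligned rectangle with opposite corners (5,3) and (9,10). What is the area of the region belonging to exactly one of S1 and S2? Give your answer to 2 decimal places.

|S1∩S2|: x∈[5,6], y∈[3,8] → 1·5 = 5.
|S1 △ S2| = |S1| + |S2| − 2·|S1∩S2| = 21 + 28 − 10 = 39.00.

39.00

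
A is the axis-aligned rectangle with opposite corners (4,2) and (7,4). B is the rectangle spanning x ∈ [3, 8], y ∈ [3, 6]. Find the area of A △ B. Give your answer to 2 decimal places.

|A∩B|: x∈[4,7], y∈[3,4] → 3·1 = 3.
|A △ B| = |A| + |B| − 2·|A∩B| = 6 + 15 − 6 = 15.00.

15.00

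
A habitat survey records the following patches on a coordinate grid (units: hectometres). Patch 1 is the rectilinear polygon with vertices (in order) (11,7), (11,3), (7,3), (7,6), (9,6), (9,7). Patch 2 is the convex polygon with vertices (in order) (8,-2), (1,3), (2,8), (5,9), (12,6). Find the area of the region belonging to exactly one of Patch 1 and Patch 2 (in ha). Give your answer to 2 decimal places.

59.26

|Patch 1| = 14, |Patch 2| = 72, |Patch 1∩Patch 2| = 13.369.
|Patch 1 △ Patch 2| = |Patch 1| + |Patch 2| − 2·|Patch 1∩Patch 2| = 14 + 72 − 26.7381 = 59.26.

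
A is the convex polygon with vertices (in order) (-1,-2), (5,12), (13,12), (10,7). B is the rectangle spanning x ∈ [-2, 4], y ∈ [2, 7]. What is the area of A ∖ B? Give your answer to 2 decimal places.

58.93

|A| = 70, |A∩B| = 11.0664.
|A ∖ B| = |A| − |A∩B| = 70 − 11.0664 = 58.93.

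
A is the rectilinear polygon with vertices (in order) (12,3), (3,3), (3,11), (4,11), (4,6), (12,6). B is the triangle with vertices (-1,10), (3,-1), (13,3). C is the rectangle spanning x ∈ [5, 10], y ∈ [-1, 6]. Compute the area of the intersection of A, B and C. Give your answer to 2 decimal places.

12.75

The intersection is the polygon with vertices (7,6), (10,4.5), (10,3), (5,3), (5,6).
By the shoelace formula its area is 12.75.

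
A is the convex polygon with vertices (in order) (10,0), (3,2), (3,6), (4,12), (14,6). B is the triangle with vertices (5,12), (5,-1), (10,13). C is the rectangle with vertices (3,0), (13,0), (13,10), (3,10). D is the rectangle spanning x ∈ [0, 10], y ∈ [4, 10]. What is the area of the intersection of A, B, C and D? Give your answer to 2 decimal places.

The intersection is the polygon with vertices (7.333,10), (8.647,9.212), (6.786,4), (5,4), (5,10).
By the shoelace formula its area is 16.51.

16.51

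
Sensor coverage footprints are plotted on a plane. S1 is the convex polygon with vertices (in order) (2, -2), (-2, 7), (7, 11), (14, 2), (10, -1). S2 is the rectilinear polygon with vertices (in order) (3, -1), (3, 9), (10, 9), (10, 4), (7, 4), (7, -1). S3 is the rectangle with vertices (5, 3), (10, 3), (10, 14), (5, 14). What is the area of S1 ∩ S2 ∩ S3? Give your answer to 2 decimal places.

The intersection is the polygon with vertices (10,4), (7,4), (7,3), (5,3), (5,9), (8.556,9), (10,7.143).
By the shoelace formula its area is 25.66.

25.66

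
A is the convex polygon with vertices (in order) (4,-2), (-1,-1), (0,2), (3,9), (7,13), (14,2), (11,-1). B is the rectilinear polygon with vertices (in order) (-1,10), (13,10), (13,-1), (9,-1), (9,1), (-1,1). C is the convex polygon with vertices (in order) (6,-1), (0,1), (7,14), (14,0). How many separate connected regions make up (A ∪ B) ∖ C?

(A ∪ B) ∖ C splits into 2 disjoint pieces (area 47.9792, area 17.119).

2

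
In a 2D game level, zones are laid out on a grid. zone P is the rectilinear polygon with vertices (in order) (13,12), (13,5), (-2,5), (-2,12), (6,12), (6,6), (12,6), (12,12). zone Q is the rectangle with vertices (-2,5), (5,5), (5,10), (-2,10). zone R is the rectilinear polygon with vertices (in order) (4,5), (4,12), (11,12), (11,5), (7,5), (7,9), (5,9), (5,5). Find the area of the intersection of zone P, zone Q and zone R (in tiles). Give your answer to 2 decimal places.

The intersection is the polygon with vertices (5,10), (5,9), (5,5), (4,5), (4,10).
By the shoelace formula its area is 5.00.

5.00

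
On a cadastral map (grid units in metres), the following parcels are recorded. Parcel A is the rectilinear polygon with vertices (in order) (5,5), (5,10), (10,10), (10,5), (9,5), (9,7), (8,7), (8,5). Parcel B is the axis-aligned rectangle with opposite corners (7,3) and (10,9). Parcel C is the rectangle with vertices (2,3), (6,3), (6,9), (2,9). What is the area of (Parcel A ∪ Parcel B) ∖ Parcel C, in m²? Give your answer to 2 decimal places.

|Parcel A ∪ Parcel B| = 31.
|(Parcel A ∪ Parcel B) ∩ Parcel C| = 4.
|(Parcel A ∪ Parcel B) ∖ Parcel C| = 31 − 4 = 27.00.

27.00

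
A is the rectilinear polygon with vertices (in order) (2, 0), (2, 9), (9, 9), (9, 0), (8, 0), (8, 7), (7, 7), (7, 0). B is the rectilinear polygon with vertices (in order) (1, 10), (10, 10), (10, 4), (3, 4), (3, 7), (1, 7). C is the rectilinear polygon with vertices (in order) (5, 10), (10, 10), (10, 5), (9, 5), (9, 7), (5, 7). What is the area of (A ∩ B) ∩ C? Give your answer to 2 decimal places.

8.00

|A ∩ B| = 29.
|(A ∩ B) ∩ C| = 8.00.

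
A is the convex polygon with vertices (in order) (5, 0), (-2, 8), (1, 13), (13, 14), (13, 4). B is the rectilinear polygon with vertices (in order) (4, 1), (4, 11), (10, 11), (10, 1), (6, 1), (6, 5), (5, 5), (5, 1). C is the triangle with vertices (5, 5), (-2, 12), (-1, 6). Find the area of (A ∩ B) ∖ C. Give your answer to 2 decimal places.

|A ∩ B| = 53.7411.
|(A ∩ B) ∩ C| = 0.4167.
|(A ∩ B) ∖ C| = 53.7411 − 0.4167 = 53.32.

53.32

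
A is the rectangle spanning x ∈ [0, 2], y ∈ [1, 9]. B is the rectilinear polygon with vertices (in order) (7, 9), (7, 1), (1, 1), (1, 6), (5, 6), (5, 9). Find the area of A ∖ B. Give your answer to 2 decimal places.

11.00

|A| = 16, |A∩B| = 5.
|A ∖ B| = |A| − |A∩B| = 16 − 5 = 11.00.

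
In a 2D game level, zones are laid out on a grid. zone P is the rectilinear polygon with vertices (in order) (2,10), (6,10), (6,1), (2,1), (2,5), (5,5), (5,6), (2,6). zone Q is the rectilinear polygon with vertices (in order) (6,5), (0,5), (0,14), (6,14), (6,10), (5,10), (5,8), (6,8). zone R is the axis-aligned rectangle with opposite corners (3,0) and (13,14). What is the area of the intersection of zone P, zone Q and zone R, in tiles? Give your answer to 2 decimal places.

11.00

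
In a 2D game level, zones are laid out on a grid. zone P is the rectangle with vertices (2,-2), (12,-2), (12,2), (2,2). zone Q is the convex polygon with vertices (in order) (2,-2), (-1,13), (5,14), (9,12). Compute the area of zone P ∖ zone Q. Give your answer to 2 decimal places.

|zone P| = 40, |zone P∩zone Q| = 4.
|zone P ∖ zone Q| = |zone P| − |zone P∩zone Q| = 40 − 4 = 36.00.

36.00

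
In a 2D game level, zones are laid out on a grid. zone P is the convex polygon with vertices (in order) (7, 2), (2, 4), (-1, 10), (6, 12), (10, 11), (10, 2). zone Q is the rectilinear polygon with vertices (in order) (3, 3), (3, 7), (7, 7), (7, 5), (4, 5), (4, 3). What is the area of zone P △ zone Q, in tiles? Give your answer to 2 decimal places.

|zone P| = 81, |zone Q| = 10, |zone P∩zone Q| = 9.6.
|zone P △ zone Q| = |zone P| + |zone Q| − 2·|zone P∩zone Q| = 81 + 10 − 19.2 = 71.80.

71.80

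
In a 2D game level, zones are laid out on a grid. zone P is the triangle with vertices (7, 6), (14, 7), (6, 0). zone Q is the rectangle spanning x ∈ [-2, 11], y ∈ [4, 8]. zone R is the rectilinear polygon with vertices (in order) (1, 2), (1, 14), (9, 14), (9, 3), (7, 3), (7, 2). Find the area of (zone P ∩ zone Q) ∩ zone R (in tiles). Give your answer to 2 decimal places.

The region (zone P ∩ zone Q) ∩ zone R is the polygon with vertices (6.667,4), (7,6), (9,6.286), (9,4).
By the shoelace formula its area is 4.62.

4.62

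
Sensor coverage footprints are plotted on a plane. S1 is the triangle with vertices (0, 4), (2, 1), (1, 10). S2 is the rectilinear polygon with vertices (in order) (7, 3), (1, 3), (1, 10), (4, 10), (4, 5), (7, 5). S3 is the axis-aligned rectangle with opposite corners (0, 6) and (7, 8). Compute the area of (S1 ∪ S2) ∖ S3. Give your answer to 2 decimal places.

|S1 ∪ S2| = 31.7778.
|(S1 ∪ S2) ∩ S3| = 7.
|(S1 ∪ S2) ∖ S3| = 31.7778 − 7 = 24.78.

24.78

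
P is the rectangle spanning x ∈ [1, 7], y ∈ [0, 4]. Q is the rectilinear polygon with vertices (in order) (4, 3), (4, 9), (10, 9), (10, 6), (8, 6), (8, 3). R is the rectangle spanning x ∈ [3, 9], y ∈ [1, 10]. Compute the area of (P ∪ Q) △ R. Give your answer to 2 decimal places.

|P ∪ Q| = 51.
|(P ∪ Q) ∩ R| = 36.
|(P ∪ Q) △ R| = 51 + 54 − 72 = 33.00.

33.00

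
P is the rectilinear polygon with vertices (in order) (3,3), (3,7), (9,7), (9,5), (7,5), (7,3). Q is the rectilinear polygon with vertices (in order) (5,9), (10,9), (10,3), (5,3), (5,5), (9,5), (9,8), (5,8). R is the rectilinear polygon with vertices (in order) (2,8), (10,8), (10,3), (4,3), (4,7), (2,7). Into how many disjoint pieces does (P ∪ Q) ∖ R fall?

(P ∪ Q) ∖ R splits into 2 disjoint pieces (area 4, area 5).

2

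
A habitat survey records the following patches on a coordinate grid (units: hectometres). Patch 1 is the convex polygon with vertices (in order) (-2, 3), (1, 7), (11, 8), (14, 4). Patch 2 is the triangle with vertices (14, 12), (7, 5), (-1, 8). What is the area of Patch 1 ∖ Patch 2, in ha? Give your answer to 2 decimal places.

|Patch 1| = 52, |Patch 1∩Patch 2| = 10.8713.
|Patch 1 ∖ Patch 2| = |Patch 1| − |Patch 1∩Patch 2| = 52 − 10.8713 = 41.13.

41.13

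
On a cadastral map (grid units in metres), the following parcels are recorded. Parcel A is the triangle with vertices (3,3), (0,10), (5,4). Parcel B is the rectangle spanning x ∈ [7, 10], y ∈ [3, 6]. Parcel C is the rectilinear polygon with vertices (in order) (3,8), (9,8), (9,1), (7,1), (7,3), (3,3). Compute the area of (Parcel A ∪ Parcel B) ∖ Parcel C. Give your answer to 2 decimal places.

|Parcel A ∪ Parcel B| = 17.5.
|(Parcel A ∪ Parcel B) ∩ Parcel C| = 9.4.
|(Parcel A ∪ Parcel B) ∖ Parcel C| = 17.5 − 9.4 = 8.10.

8.10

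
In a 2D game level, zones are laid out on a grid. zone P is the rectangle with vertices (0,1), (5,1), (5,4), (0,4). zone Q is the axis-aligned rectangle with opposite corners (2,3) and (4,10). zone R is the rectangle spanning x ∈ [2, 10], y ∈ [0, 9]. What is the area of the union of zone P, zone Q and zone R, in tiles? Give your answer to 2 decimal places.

80.00

By inclusion–exclusion:
Individual areas: |zone P| = 15, |zone Q| = 14, |zone R| = 72.
|zone P∩zone Q|: x∈[2,4], y∈[3,4] → 2·1 = 2.
|zone P∩zone R|: x∈[2,5], y∈[1,4] → 3·3 = 9.
|zone Q∩zone R|: x∈[2,4], y∈[3,9] → 2·6 = 12.
|zone P∩zone Q∩zone R| = 2.
|zone P ∪ zone Q ∪ zone R| = 101 − 23 + 2 = 80.00.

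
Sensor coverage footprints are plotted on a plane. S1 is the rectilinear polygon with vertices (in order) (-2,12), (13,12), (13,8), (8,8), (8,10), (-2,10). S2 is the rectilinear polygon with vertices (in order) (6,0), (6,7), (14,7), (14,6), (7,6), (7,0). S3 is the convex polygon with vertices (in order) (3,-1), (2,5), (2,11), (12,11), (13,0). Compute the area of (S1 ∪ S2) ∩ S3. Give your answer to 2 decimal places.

|S1 ∪ S2| = 54.
|(S1 ∪ S2) ∩ S3| = 30.82.

30.82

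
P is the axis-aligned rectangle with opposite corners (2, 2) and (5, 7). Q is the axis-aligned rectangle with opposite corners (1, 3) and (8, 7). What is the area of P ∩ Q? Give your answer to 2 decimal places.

|P∩Q|: x∈[2,5], y∈[3,7] → 3·4 = 12.

12.00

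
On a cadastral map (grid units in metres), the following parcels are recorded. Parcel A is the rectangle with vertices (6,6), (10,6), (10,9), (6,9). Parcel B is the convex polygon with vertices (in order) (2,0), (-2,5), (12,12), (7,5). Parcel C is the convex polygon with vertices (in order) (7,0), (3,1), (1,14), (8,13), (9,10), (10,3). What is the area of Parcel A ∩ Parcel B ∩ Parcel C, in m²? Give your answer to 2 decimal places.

8.06

The intersection is the polygon with vertices (7.714,6), (6,6), (6,9), (9.143,9), (9.262,8.167).
By the shoelace formula its area is 8.06.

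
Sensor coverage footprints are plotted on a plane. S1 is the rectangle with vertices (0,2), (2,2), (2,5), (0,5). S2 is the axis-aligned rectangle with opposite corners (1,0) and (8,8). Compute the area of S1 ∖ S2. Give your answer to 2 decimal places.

3.00

|S1∩S2|: x∈[1,2], y∈[2,5] → 1·3 = 3.
|S1| = 6.
|S1 ∖ S2| = |S1| − |S1∩S2| = 6 − 3 = 3.00.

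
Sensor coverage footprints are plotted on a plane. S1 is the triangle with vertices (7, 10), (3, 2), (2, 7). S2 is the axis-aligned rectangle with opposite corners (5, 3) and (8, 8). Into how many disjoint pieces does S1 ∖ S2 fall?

S1 ∖ S2 is a single connected region.

1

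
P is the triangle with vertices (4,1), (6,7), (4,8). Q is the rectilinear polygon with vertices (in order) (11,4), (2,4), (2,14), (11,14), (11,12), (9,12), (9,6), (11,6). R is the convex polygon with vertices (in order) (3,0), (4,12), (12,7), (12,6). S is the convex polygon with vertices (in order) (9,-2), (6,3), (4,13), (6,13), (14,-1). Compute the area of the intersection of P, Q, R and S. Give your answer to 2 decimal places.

The intersection is the polygon with vertices (5.5,5.5), (5.111,7.444), (6,7).
By the shoelace formula its area is 0.78.

0.78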